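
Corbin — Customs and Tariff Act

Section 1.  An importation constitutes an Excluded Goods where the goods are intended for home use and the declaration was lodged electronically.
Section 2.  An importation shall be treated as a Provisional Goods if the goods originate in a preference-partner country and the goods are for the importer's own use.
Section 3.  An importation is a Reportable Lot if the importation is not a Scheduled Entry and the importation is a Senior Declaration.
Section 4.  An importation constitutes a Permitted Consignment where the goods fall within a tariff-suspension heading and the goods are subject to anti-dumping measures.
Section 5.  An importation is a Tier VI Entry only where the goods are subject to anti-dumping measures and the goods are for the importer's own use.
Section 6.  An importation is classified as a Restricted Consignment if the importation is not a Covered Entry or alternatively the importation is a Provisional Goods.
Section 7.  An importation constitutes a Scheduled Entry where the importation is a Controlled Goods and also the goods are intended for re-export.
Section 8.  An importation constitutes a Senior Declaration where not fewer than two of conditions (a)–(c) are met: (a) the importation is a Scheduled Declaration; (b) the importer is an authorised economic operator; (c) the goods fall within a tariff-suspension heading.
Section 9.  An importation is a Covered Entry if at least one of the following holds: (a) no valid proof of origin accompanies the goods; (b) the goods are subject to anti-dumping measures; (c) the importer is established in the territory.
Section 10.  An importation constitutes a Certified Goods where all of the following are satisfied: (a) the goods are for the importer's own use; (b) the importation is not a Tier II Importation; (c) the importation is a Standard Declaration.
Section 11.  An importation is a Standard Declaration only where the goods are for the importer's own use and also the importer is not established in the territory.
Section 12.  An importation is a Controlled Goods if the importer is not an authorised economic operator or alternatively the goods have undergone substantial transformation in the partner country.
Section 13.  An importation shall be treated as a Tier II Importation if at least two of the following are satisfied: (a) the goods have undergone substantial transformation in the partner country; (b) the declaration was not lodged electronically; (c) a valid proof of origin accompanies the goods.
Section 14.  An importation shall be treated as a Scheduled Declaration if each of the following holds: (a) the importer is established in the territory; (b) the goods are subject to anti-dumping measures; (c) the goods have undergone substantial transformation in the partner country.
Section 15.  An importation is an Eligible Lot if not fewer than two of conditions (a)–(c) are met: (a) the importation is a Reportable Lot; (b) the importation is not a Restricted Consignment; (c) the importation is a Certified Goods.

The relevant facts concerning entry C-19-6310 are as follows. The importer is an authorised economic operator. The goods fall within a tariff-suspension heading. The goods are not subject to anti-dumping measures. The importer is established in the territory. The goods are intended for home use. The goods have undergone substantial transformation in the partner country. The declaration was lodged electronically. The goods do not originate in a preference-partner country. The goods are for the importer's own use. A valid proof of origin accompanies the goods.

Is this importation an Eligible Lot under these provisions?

Under section 12: the importer is not an authorised economic operator? no; or the goods have undergone substantial transformation in the partner country? yes. So the importation is a Controlled Goods.
Under section 7: Controlled Goods (section 12)? yes; and the goods are intended for re-export? no. So the importation is not a Scheduled Entry.
Under section 14: the importer is established in the territory? yes; and the goods are subject to anti-dumping measures? no; and the goods have undergone substantial transformation in the partner country? yes. So the importation is not a Scheduled Declaration.
Under section 8: Scheduled Declaration (section 14)? no; the importer is an authorised economic operator? yes; the goods fall within a tariff-suspension heading? yes — 2 of 3 hold (need ≥2) → satisfied.
Under section 3: not a Scheduled Entry (section 7)? yes; and Senior Declaration (section 8)? yes. So the importation is a Reportable Lot.
Under section 9: no valid proof of origin accompanies the goods? no; or the goods are subject to anti-dumping measures? no; or the importer is established in the territory? yes. So the importation is a Covered Entry.
Under section 2: the goods originate in a preference-partner country? no; and the goods are for the importer's own use? yes. So the importation is not a Provisional Goods.
Under section 6: not a Covered Entry (section 9)? no; or Provisional Goods (section 2)? no. So the importation is not a Restricted Consignment.
Under section 13: the goods have undergone substantial transformation in the partner country? yes; the declaration was not lodged electronically? no; a valid proof of origin accompanies the goods? yes — 2 of 3 hold (need ≥2) → satisfied.
Under section 11: the goods are for the importer's own use? yes; and the importer is not established in the territory? no. So the importation is not a Standard Declaration.
Under section 10: the goods are for the importer's own use? yes; and not a Tier II Importation (section 13)? no; and Standard Declaration (section 11)? no. So the importation is not a Certified Goods.
Under section 15: Reportable Lot (section 3)? yes; not a Restricted Consignment (section 6)? yes; Certified Goods (section 10)? no — 2 of 3 hold (need ≥2) → satisfied.

Yes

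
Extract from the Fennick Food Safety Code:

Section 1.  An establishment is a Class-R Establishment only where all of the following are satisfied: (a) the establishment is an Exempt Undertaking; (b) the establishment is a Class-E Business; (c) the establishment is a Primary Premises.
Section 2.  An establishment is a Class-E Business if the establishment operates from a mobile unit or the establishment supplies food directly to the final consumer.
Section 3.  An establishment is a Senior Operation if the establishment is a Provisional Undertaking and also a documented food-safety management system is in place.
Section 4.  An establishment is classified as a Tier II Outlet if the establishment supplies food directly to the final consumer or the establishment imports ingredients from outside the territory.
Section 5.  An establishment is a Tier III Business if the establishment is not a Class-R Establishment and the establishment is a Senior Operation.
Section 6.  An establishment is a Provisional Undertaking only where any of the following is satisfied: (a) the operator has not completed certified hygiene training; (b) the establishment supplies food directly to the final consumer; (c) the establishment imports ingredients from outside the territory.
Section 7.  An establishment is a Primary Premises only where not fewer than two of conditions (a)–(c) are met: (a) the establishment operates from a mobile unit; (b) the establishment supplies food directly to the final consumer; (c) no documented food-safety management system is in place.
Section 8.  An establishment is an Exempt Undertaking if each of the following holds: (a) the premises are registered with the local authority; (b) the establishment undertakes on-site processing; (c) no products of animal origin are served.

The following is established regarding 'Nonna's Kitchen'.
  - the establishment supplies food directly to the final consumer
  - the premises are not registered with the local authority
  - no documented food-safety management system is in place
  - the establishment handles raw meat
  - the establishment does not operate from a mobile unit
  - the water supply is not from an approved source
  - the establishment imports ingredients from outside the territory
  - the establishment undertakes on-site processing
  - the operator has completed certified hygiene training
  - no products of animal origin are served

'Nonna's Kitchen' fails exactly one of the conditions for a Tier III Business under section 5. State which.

section 8 — Exempt Undertaking: [the premises are registered with the local authority? no] AND [the establishment undertakes on-site processing? yes] AND [no products of animal origin are served? yes] → not satisfied.
section 2 — Class-E Business: [the establishment operates from a mobile unit? no] OR [the establishment supplies food directly to the final consumer? yes] → satisfied.
section 7 — Primary Premises: the establishment operates from a mobile unit? no; the establishment supplies food directly to the final consumer? yes; no documented food-safety management system is in place? yes — 2 of 3 hold (need ≥2) → satisfied.
section 1 — Class-R Establishment: [Exempt Undertaking (section 8)? no] AND [Class-E Business (section 2)? yes] AND [Primary Premises (section 7)? yes] → not satisfied.
section 6 — Provisional Undertaking: [the operator has not completed certified hygiene training? no] OR [the establishment supplies food directly to the final consumer? yes] OR [the establishment imports ingredients from outside the territory? yes] → satisfied.
section 3 — Senior Operation: [Provisional Undertaking (section 6)? yes] AND [a documented food-safety management system is in place? no] → not satisfied.
section 5 — Tier III Business: [not a Class-R Establishment (section 1)? yes] AND [Senior Operation (section 3)? no] → not satisfied.

Senior Operation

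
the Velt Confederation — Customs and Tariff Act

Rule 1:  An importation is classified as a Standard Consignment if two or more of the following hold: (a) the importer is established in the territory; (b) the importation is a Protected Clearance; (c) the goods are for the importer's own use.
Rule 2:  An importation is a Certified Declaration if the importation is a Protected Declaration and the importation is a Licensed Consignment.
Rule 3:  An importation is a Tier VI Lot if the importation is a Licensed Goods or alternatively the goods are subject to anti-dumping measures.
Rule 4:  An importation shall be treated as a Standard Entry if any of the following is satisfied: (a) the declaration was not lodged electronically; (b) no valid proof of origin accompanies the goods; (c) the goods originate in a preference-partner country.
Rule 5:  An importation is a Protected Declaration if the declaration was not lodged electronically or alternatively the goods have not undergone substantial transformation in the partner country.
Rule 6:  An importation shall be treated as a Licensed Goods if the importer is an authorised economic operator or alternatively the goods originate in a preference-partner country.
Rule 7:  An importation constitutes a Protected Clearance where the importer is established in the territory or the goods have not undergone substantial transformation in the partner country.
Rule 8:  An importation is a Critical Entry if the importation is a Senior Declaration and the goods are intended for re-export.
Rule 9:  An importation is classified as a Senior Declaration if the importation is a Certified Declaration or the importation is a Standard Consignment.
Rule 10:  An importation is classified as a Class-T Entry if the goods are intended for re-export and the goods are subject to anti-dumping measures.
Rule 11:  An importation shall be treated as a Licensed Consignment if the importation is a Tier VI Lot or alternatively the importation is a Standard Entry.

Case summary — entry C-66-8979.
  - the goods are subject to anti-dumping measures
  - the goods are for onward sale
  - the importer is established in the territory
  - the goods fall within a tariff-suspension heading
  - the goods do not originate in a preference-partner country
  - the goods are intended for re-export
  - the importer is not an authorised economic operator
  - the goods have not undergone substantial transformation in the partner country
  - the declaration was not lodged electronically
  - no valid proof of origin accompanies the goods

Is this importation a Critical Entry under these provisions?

rule 5 — Protected Declaration: [the declaration was not lodged electronically? yes] OR [the goods have not undergone substantial transformation in the partner country? yes] → satisfied.
rule 6 — Licensed Goods: [the importer is an authorised economic operator? no] OR [the goods originate in a preference-partner country? no] → not satisfied.
rule 3 — Tier VI Lot: [Licensed Goods (rule 6)? no] OR [the goods are subject to anti-dumping measures? yes] → satisfied.
rule 4 — Standard Entry: [the declaration was not lodged electronically? yes] OR [no valid proof of origin accompanies the goods? yes] OR [the goods originate in a preference-partner country? no] → satisfied.
rule 11 — Licensed Consignment: [Tier VI Lot (rule 3)? yes] OR [Standard Entry (rule 4)? yes] → satisfied.
rule 2 — Certified Declaration: [Protected Declaration (rule 5)? yes] AND [Licensed Consignment (rule 11)? yes] → satisfied.
rule 7 — Protected Clearance: [the importer is established in the territory? yes] OR [the goods have not undergone substantial transformation in the partner country? yes] → satisfied.
rule 1 — Standard Consignment: the importer is established in the territory? yes; Protected Clearance (rule 7)? yes; the goods are for the importer's own use? no — 2 of 3 hold (need ≥2) → satisfied.
rule 9 — Senior Declaration: [Certified Declaration (rule 2)? yes] OR [Standard Consignment (rule 1)? yes] → satisfied.
rule 8 — Critical Entry: [Senior Declaration (rule 9)? yes] AND [the goods are intended for re-export? yes] → satisfied.

Yes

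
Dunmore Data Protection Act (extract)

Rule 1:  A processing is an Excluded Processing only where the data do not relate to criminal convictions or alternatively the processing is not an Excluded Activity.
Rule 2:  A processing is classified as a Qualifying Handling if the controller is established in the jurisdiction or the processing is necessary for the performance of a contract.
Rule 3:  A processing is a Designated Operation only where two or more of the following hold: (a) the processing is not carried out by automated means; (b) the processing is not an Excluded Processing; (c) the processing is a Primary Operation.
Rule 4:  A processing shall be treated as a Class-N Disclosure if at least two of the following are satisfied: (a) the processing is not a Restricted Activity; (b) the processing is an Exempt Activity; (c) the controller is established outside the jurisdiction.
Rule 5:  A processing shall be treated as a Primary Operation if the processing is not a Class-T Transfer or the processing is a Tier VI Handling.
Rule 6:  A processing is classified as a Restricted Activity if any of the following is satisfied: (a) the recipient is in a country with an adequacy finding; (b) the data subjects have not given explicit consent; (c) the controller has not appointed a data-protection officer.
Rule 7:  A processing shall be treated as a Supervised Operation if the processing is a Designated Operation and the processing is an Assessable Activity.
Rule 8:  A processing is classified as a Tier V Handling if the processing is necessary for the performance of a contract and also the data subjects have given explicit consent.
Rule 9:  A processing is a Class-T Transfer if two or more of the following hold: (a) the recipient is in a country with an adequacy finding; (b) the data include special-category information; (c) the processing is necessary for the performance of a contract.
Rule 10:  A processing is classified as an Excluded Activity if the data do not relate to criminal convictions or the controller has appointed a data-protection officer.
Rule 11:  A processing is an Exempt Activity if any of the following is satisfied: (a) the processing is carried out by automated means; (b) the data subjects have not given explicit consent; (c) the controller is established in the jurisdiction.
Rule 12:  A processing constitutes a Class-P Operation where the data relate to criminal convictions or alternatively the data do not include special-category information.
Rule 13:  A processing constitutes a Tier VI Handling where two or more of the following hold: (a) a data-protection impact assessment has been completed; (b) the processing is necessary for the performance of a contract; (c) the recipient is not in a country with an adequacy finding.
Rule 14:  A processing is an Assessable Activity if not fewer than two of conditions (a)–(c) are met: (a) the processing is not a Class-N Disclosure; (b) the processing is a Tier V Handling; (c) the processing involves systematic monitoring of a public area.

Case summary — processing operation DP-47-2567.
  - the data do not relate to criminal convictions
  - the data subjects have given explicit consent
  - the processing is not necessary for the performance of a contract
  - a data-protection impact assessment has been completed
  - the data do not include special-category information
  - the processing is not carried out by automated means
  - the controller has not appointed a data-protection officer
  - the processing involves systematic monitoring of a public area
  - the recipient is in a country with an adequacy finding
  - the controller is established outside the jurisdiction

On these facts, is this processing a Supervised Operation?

Yes

Under rule 10: the data do not relate to criminal convictions? yes; or the controller has appointed a data-protection officer? no. So the processing is an Excluded Activity.
Under rule 1: the data do not relate to criminal convictions? yes; or not an Excluded Activity (rule 10)? no. So the processing is an Excluded Processing.
Under rule 9: the recipient is in a country with an adequacy finding? yes; the data include special-category information? no; the processing is necessary for the performance of a contract? no — 1 of 3 hold (need ≥2) → not satisfied.
Under rule 13: a data-protection impact assessment has been completed? yes; the processing is necessary for the performance of a contract? no; the recipient is not in a country with an adequacy finding? no — 1 of 3 hold (need ≥2) → not satisfied.
Under rule 5: not a Class-T Transfer (rule 9)? yes; or Tier VI Handling (rule 13)? no. So the processing is a Primary Operation.
Under rule 3: the processing is not carried out by automated means? yes; not an Excluded Processing (rule 1)? no; Primary Operation (rule 5)? yes — 2 of 3 hold (need ≥2) → satisfied.
Under rule 6: the recipient is in a country with an adequacy finding? yes; or the data subjects have not given explicit consent? no; or the controller has not appointed a data-protection officer? yes. So the processing is a Restricted Activity.
Under rule 11: the processing is carried out by automated means? no; or the data subjects have not given explicit consent? no; or the controller is established in the jurisdiction? no. So the processing is not an Exempt Activity.
Under rule 4: not a Restricted Activity (rule 6)? no; Exempt Activity (rule 11)? no; the controller is established outside the jurisdiction? yes — 1 of 3 hold (need ≥2) → not satisfied.
Under rule 8: the processing is necessary for the performance of a contract? no; and the data subjects have given explicit consent? yes. So the processing is not a Tier V Handling.
Under rule 14: not a Class-N Disclosure (rule 4)? yes; Tier V Handling (rule 8)? no; the processing involves systematic monitoring of a public area? yes — 2 of 3 hold (need ≥2) → satisfied.
Under rule 7: Designated Operation (rule 3)? yes; and Assessable Activity (rule 14)? yes. So the processing is a Supervised Operation.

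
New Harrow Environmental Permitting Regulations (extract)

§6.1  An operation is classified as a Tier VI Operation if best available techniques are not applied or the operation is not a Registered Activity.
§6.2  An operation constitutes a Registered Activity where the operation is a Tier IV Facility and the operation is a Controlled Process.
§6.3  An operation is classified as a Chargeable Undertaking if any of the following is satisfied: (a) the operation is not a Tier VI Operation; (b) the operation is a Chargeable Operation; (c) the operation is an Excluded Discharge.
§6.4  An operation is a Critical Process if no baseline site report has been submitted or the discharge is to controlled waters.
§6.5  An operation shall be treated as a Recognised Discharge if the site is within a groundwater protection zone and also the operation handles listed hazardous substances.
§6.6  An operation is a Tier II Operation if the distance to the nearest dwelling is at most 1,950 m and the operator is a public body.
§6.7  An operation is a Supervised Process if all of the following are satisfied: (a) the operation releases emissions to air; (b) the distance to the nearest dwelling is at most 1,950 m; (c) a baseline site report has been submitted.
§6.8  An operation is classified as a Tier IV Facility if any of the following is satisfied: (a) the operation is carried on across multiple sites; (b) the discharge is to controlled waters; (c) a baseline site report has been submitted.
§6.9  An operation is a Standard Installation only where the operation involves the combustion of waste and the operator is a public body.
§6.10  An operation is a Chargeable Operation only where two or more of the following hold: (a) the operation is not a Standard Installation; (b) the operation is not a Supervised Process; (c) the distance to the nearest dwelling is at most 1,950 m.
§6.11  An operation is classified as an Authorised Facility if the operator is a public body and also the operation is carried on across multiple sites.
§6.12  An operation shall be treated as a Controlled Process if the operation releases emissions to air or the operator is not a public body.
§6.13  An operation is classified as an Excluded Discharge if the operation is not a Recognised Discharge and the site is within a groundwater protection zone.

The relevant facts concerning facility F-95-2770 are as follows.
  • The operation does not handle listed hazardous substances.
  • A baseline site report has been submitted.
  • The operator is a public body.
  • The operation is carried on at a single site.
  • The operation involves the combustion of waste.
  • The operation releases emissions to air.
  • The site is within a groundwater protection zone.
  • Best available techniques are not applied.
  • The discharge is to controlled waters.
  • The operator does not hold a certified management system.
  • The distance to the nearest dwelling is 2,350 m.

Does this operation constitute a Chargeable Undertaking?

Yes

§6.8 — Tier IV Facility: [the operation is carried on across multiple sites? no] OR [the discharge is to controlled waters? yes] OR [a baseline site report has been submitted? yes] → satisfied.
§6.12 — Controlled Process: [the operation releases emissions to air? yes] OR [the operator is not a public body? no] → satisfied.
§6.2 — Registered Activity: [Tier IV Facility (§6.8)? yes] AND [Controlled Process (§6.12)? yes] → satisfied.
§6.1 — Tier VI Operation: [best available techniques are not applied? yes] OR [not a Registered Activity (§6.2)? no] → satisfied.
§6.9 — Standard Installation: [the operation involves the combustion of waste? yes] AND [the operator is a public body? yes] → satisfied.
§6.7 — Supervised Process: [the operation releases emissions to air? yes] AND [distance to the nearest dwelling: 2,350 m ≤ 1,950 m? no] AND [a baseline site report has been submitted? yes] → not satisfied.
§6.10 — Chargeable Operation: not a Standard Installation (§6.9)? no; not a Supervised Process (§6.7)? yes; distance to the nearest dwelling: 2,350 m ≤ 1,950 m? no — 1 of 3 hold (need ≥2) → not satisfied.
§6.5 — Recognised Discharge: [the site is within a groundwater protection zone? yes] AND [the operation handles listed hazardous substances? no] → not satisfied.
§6.13 — Excluded Discharge: [not a Recognised Discharge (§6.5)? yes] AND [the site is within a groundwater protection zone? yes] → satisfied.
§6.3 — Chargeable Undertaking: [not a Tier VI Operation (§6.1)? no] OR [Chargeable Operation (§6.10)? no] OR [Excluded Discharge (§6.13)? yes] → satisfied.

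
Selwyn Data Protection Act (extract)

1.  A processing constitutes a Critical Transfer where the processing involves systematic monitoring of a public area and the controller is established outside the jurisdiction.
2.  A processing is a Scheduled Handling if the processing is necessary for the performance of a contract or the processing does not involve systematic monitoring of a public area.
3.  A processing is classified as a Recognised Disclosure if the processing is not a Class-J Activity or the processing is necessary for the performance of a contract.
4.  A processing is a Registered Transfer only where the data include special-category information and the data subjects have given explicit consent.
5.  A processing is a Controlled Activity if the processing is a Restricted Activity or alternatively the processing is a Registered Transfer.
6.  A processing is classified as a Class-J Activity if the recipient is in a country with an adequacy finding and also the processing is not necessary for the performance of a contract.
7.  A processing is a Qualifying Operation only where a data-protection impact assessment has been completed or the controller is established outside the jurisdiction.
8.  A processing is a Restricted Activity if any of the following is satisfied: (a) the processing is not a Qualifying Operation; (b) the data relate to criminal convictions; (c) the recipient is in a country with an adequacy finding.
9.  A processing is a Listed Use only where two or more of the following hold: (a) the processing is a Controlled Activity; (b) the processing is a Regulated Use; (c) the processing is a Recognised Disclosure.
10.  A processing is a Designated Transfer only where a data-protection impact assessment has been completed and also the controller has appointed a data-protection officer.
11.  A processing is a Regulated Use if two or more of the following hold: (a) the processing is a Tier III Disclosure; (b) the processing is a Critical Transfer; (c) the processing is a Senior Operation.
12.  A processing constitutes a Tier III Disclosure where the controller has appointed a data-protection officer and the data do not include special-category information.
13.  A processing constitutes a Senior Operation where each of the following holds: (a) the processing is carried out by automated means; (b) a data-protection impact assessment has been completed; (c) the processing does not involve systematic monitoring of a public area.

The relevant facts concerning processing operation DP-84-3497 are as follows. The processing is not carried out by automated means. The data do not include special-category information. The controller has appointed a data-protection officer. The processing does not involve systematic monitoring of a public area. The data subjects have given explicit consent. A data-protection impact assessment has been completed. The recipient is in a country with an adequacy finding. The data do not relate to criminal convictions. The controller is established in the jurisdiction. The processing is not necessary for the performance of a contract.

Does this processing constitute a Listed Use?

No

paragraph 7 — Qualifying Operation: [a data-protection impact assessment has been completed? yes] OR [the controller is established outside the jurisdiction? no] → satisfied.
paragraph 8 — Restricted Activity: [not a Qualifying Operation (paragraph 7)? no] OR [the data relate to criminal convictions? no] OR [the recipient is in a country with an adequacy finding? yes] → satisfied.
paragraph 4 — Registered Transfer: [the data include special-category information? no] AND [the data subjects have given explicit consent? yes] → not satisfied.
paragraph 5 — Controlled Activity: [Restricted Activity (paragraph 8)? yes] OR [Registered Transfer (paragraph 4)? no] → satisfied.
paragraph 12 — Tier III Disclosure: [the controller has appointed a data-protection officer? yes] AND [the data do not include special-category information? yes] → satisfied.
paragraph 1 — Critical Transfer: [the processing involves systematic monitoring of a public area? no] AND [the controller is established outside the jurisdiction? no] → not satisfied.
paragraph 13 — Senior Operation: [the processing is carried out by automated means? no] AND [a data-protection impact assessment has been completed? yes] AND [the processing does not involve systematic monitoring of a public area? yes] → not satisfied.
paragraph 11 — Regulated Use: Tier III Disclosure (paragraph 12)? yes; Critical Transfer (paragraph 1)? no; Senior Operation (paragraph 13)? no — 1 of 3 hold (need ≥2) → not satisfied.
paragraph 6 — Class-J Activity: [the recipient is in a country with an adequacy finding? yes] AND [the processing is not necessary for the performance of a contract? yes] → satisfied.
paragraph 3 — Recognised Disclosure: [not a Class-J Activity (paragraph 6)? no] OR [the processing is necessary for the performance of a contract? no] → not satisfied.
paragraph 9 — Listed Use: Controlled Activity (paragraph 5)? yes; Regulated Use (paragraph 11)? no; Recognised Disclosure (paragraph 3)? no — 1 of 3 hold (need ≥2) → not satisfied.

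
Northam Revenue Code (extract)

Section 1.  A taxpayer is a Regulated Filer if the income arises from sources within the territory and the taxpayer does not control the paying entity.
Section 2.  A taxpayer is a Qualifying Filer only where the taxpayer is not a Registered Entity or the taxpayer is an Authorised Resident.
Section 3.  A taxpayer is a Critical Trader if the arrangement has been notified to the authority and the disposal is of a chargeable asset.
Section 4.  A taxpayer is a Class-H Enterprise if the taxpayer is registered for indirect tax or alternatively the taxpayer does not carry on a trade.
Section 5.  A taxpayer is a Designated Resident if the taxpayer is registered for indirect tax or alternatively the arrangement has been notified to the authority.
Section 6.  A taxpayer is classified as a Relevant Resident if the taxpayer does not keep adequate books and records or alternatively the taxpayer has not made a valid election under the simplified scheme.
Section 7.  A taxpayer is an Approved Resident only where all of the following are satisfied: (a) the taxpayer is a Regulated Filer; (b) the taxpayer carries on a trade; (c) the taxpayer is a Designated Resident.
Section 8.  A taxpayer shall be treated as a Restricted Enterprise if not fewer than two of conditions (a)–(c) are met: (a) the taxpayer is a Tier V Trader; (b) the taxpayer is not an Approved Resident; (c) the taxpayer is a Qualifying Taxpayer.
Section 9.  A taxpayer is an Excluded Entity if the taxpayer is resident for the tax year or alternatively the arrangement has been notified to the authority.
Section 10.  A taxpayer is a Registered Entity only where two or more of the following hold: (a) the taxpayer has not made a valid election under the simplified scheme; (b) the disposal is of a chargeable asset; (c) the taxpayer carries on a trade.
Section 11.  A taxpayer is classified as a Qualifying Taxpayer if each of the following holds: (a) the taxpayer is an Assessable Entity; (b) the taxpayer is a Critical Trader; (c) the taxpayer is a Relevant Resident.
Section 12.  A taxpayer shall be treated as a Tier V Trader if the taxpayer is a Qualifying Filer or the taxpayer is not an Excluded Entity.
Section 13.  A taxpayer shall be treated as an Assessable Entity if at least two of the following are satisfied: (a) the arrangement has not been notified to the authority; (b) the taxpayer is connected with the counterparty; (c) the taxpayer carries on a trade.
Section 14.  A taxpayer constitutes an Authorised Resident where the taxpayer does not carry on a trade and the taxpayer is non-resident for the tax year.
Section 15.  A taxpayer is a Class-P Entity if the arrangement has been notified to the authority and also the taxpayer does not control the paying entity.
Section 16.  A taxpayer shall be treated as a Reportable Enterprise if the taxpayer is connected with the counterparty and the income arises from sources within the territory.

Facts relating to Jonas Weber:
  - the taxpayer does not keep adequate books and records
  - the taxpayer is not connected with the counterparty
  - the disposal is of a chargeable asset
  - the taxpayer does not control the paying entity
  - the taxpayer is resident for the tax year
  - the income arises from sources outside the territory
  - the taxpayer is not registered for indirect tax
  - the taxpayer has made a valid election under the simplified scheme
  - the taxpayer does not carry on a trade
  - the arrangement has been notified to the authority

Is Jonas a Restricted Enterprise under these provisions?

section 10 — Registered Entity: the taxpayer has not made a valid election under the simplified scheme? no; the disposal is of a chargeable asset? yes; the taxpayer carries on a trade? no — 1 of 3 hold (need ≥2) → not satisfied.
section 14 — Authorised Resident: [the taxpayer does not carry on a trade? yes] AND [the taxpayer is non-resident for the tax year? no] → not satisfied.
section 2 — Qualifying Filer: [not a Registered Entity (section 10)? yes] OR [Authorised Resident (section 14)? no] → satisfied.
section 9 — Excluded Entity: [the taxpayer is resident for the tax year? yes] OR [the arrangement has been notified to the authority? yes] → satisfied.
section 12 — Tier V Trader: [Qualifying Filer (section 2)? yes] OR [not an Excluded Entity (section 9)? no] → satisfied.
section 1 — Regulated Filer: [the income arises from sources within the territory? no] AND [the taxpayer does not control the paying entity? yes] → not satisfied.
section 5 — Designated Resident: [the taxpayer is registered for indirect tax? no] OR [the arrangement has been notified to the authority? yes] → satisfied.
section 7 — Approved Resident: [Regulated Filer (section 1)? no] AND [the taxpayer carries on a trade? no] AND [Designated Resident (section 5)? yes] → not satisfied.
section 13 — Assessable Entity: the arrangement has not been notified to the authority? no; the taxpayer is connected with the counterparty? no; the taxpayer carries on a trade? no — 0 of 3 hold (need ≥2) → not satisfied.
section 3 — Critical Trader: [the arrangement has been notified to the authority? yes] AND [the disposal is of a chargeable asset? yes] → satisfied.
section 6 — Relevant Resident: [the taxpayer does not keep adequate books and records? yes] OR [the taxpayer has not made a valid election under the simplified scheme? no] → satisfied.
section 11 — Qualifying Taxpayer: [Assessable Entity (section 13)? no] AND [Critical Trader (section 3)? yes] AND [Relevant Resident (section 6)? yes] → not satisfied.
section 8 — Restricted Enterprise: Tier V Trader (section 12)? yes; not an Approved Resident (section 7)? yes; Qualifying Taxpayer (section 11)? no — 2 of 3 hold (need ≥2) → satisfied.

Yes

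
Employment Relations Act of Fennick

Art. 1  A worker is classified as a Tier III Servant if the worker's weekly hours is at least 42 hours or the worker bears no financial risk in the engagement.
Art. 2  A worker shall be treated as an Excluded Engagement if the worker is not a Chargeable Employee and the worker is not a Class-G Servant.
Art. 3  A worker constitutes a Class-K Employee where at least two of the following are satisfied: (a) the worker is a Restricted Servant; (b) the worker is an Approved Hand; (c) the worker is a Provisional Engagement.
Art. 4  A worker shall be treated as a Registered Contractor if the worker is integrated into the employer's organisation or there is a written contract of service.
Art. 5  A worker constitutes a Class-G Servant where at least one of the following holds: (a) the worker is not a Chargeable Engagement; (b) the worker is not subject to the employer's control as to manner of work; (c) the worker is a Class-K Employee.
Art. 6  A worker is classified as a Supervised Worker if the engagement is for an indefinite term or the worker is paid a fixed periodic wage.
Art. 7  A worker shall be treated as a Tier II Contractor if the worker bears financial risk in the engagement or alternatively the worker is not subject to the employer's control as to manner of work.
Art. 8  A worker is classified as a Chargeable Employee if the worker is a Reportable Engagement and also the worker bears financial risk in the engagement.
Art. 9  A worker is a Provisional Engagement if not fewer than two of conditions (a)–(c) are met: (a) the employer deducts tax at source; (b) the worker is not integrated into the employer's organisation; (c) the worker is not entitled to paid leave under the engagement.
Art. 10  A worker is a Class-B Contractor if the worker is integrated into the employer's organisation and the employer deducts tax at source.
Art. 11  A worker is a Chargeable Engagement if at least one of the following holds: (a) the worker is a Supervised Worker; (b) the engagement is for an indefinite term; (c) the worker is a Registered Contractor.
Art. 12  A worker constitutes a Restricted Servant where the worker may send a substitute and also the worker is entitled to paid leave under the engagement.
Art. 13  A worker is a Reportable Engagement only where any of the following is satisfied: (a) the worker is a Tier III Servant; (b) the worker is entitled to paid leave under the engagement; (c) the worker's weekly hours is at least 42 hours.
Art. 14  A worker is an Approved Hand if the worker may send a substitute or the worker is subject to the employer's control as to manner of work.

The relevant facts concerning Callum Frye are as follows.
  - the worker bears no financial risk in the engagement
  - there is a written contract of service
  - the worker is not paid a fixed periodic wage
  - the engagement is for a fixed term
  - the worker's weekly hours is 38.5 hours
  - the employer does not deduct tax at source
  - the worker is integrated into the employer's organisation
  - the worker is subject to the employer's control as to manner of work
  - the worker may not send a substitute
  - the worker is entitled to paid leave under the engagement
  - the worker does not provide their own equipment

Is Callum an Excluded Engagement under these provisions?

Under article 1: worker's weekly hours: 38.5 hours ≥ 42 hours? no; or the worker bears no financial risk in the engagement? yes. So the worker is a Tier III Servant.
Under article 13: Tier III Servant (article 1)? yes; or the worker is entitled to paid leave under the engagement? yes; or worker's weekly hours: 38.5 hours ≥ 42 hours? no. So the worker is a Reportable Engagement.
Under article 8: Reportable Engagement (article 13)? yes; and the worker bears financial risk in the engagement? no. So the worker is not a Chargeable Employee.
Under article 6: the engagement is for an indefinite term? no; or the worker is paid a fixed periodic wage? no. So the worker is not a Supervised Worker.
Under article 4: the worker is integrated into the employer's organisation? yes; or there is a written contract of service? yes. So the worker is a Registered Contractor.
Under article 11: Supervised Worker (article 6)? no; or the engagement is for an indefinite term? no; or Registered Contractor (article 4)? yes. So the worker is a Chargeable Engagement.
Under article 12: the worker may send a substitute? no; and the worker is entitled to paid leave under the engagement? yes. So the worker is not a Restricted Servant.
Under article 14: the worker may send a substitute? no; or the worker is subject to the employer's control as to manner of work? yes. So the worker is an Approved Hand.
Under article 9: the employer deducts tax at source? no; the worker is not integrated into the employer's organisation? no; the worker is not entitled to paid leave under the engagement? no — 0 of 3 hold (need ≥2) → not satisfied.
Under article 3: Restricted Servant (article 12)? no; Approved Hand (article 14)? yes; Provisional Engagement (article 9)? no — 1 of 3 hold (need ≥2) → not satisfied.
Under article 5: not a Chargeable Engagement (article 11)? no; or the worker is not subject to the employer's control as to manner of work? no; or Class-K Employee (article 3)? no. So the worker is not a Class-G Servant.
Under article 2: not a Chargeable Employee (article 8)? yes; and not a Class-G Servant (article 5)? yes. So the worker is an Excluded Engagement.

Yes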